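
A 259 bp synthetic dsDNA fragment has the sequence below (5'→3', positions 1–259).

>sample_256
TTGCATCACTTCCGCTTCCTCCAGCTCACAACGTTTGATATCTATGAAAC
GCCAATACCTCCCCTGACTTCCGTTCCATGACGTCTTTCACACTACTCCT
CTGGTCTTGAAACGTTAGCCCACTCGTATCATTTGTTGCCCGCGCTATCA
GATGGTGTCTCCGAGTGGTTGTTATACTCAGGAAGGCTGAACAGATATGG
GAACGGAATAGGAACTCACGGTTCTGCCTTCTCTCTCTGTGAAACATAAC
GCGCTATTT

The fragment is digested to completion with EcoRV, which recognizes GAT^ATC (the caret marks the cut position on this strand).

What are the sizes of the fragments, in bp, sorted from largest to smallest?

220, 39 bp

The EcoRV site (GATATC) starts at position 37.
EcoRV cuts after base 3 of each site, so after position 39.
Linear molecule, 1 cut → 2 fragments:
  1–39 → 39 bp
  40–259 → 220 bp
Sorted largest to smallest: 220, 39 bp.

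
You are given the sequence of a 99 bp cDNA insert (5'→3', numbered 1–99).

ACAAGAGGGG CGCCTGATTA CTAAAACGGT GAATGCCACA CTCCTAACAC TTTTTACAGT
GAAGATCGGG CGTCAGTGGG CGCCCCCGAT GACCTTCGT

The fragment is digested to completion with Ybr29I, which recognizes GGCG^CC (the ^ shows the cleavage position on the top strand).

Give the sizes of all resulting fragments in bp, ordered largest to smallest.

70, 17, 12 bp

Ybr29I sites (GGCGCC) start at positions 9, 79.
Ybr29I cuts after base 4 of each site, so after positions 12, 82.
Linear molecule, 2 cuts → 3 fragments:
  1–12 → 12 bp
  13–82 → 70 bp
  83–99 → 17 bp
Sorted largest to smallest: 70, 17, 12 bp.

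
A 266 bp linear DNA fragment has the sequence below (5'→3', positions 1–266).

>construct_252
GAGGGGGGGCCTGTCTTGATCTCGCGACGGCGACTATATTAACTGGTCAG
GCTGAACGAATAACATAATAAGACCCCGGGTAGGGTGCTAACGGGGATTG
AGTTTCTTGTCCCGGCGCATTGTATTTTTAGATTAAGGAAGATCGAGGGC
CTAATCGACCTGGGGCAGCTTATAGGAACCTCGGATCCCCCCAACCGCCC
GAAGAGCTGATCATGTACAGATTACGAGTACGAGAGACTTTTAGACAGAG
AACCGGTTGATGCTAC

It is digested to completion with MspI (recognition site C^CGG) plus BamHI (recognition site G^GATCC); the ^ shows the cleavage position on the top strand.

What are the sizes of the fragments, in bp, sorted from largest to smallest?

MspI sites (CCGG) start at positions 76, 112, 253.
MspI cuts after the first base of each site, so after positions 76, 112, 253.
The BamHI site (GGATCC) starts at position 183.
BamHI cuts after the first base of each site, so after position 183.
Combined cut positions: 76, 112, 183, 253.
Linear molecule, 4 cuts → 5 fragments:
  1–76 → 76 bp
  77–112 → 36 bp
  113–183 → 71 bp
  184–253 → 70 bp
  254–266 → 13 bp
Sorted largest to smallest: 76, 71, 70, 36, 13 bp.

76, 71, 70, 36, 13 bp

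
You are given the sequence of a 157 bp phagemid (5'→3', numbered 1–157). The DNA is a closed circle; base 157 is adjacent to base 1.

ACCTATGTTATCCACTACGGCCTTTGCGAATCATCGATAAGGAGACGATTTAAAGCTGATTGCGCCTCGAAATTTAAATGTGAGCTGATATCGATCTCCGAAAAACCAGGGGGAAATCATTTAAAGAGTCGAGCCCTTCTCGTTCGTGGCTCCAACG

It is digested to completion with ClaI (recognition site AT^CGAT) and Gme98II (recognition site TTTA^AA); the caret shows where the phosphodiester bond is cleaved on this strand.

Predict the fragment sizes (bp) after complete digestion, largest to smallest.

ClaI sites (ATCGAT) start at positions 33, 90.
ClaI cuts after base 2 of each site, so after positions 34, 91.
Gme98II sites (TTTAAA) start at positions 49, 73, 120.
Gme98II cuts after base 4 of each site, so after positions 52, 76, 123.
Combined cut positions: 34, 52, 76, 91, 123.
Circular molecule, 5 cuts → 5 fragments:
  35–52 → 18 bp
  53–76 → 24 bp
  77–91 → 15 bp
  92–123 → 32 bp
  124–157 then 1–34 → 34 + 34 = 68 bp
Sorted largest to smallest: 68, 32, 24, 18, 15 bp.

68, 32, 24, 18, 15 bp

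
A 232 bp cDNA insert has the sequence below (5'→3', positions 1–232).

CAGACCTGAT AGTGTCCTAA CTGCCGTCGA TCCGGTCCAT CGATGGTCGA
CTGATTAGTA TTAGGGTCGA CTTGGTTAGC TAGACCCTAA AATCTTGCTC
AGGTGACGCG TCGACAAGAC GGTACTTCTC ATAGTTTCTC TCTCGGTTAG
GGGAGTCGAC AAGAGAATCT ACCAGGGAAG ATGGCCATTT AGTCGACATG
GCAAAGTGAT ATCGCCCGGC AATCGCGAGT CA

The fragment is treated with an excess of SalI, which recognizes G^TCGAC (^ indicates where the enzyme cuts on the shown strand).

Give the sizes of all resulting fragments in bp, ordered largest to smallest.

46, 45, 44, 40, 37, 20 bp

SalI sites (GTCGAC) start at positions 46, 66, 110, 155, 192.
SalI cuts after the first base of each site, so after positions 46, 66, 110, 155, 192.
Linear molecule, 5 cuts → 6 fragments:
  1–46 → 46 bp
  47–66 → 20 bp
  67–110 → 44 bp
  111–155 → 45 bp
  156–192 → 37 bp
  193–232 → 40 bp
Sorted largest to smallest: 46, 45, 44, 40, 37, 20 bp.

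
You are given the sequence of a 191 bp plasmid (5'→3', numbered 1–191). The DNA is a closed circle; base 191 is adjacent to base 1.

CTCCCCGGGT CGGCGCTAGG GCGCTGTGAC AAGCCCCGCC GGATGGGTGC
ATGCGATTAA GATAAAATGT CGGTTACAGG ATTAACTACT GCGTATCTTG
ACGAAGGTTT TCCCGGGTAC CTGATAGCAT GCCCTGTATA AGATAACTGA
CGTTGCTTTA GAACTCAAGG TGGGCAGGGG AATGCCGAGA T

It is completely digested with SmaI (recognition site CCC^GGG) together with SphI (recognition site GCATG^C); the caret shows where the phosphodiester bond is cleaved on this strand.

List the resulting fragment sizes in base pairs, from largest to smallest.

SmaI sites (CCCGGG) start at positions 4, 112.
SmaI cuts after base 3 of each site, so after positions 6, 114.
SphI sites (GCATGC) start at positions 49, 127.
SphI cuts after base 5 of each site (before the last base), so after positions 53, 131.
Combined cut positions: 6, 53, 114, 131.
Circular molecule, 4 cuts → 4 fragments:
  7–53 → 47 bp
  54–114 → 61 bp
  115–131 → 17 bp
  132–191 then 1–6 → 60 + 6 = 66 bp
Sorted largest to smallest: 66, 61, 47, 17 bp.

66, 61, 47, 17 bp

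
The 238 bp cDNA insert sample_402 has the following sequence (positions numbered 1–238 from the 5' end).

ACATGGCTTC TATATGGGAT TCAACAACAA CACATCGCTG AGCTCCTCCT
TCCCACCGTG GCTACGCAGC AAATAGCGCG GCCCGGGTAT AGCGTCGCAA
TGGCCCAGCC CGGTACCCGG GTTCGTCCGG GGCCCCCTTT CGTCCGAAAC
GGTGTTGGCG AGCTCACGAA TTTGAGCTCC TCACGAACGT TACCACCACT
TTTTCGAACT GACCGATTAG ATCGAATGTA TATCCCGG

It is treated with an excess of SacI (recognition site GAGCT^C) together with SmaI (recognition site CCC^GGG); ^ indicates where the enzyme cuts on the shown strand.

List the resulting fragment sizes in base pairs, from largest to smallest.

SacI sites (GAGCTC) start at positions 40, 160, 174.
SacI cuts after base 5 of each site (before the last base), so after positions 44, 164, 178.
SmaI sites (CCCGGG) start at positions 82, 116.
SmaI cuts after base 3 of each site, so after positions 84, 118.
Combined cut positions: 44, 84, 118, 164, 178.
Linear molecule, 5 cuts → 6 fragments:
  1–44 → 44 bp
  45–84 → 40 bp
  85–118 → 34 bp
  119–164 → 46 bp
  165–178 → 14 bp
  179–238 → 60 bp
Sorted largest to smallest: 60, 46, 44, 40, 34, 14 bp.

60, 46, 44, 40, 34, 14 bp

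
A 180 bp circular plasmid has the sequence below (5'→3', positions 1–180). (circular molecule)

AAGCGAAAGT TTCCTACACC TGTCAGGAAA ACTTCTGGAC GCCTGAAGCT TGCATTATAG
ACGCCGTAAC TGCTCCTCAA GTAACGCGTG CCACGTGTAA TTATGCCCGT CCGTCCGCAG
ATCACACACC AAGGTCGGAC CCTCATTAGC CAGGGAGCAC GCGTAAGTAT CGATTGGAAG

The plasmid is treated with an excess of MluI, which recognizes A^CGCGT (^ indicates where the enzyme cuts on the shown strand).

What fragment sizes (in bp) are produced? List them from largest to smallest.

105, 75 bp

MluI sites (ACGCGT) start at positions 84, 159.
MluI cuts after the first base of each site, so after positions 84, 159.
Circular molecule, 2 cuts → 2 fragments:
  85–159 → 75 bp
  160–180 then 1–84 → 21 + 84 = 105 bp
Sorted largest to smallest: 105, 75 bp.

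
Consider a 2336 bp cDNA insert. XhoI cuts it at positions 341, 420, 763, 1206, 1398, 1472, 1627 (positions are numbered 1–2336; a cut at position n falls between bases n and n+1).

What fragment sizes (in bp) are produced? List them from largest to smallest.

709, 443, 343, 341, 192, 155, 79, 74 bp

Linear molecule, 7 cuts → 8 fragments:
  341 − 0 = 341 bp
  420 − 341 = 79 bp
  763 − 420 = 343 bp
  1206 − 763 = 443 bp
  1398 − 1206 = 192 bp
  1472 − 1398 = 74 bp
  1627 − 1472 = 155 bp
  2336 − 1627 = 709 bp
Sorted largest to smallest: 709, 443, 343, 341, 192, 155, 79, 74 bp.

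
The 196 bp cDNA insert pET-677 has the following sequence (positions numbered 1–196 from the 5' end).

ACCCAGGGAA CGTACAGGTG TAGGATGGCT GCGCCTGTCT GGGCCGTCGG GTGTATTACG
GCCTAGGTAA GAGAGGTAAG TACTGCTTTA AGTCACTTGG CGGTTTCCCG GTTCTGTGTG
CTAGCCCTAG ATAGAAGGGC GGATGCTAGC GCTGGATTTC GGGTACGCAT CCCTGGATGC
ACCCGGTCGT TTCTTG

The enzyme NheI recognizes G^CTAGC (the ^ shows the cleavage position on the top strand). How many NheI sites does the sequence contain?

2

GCTAGC occurs starting at positions 120, 145.
NheI cuts at 2 sites.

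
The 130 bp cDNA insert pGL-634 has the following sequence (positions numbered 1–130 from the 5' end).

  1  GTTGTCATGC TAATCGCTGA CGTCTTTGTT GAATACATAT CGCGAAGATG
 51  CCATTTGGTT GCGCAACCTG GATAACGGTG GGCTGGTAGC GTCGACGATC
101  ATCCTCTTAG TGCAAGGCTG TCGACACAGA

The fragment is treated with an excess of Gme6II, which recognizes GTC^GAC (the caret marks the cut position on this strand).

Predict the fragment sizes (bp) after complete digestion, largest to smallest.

Gme6II sites (GTCGAC) start at positions 91, 120.
Gme6II cuts after base 3 of each site, so after positions 93, 122.
Linear molecule, 2 cuts → 3 fragments:
  1–93 → 93 bp
  94–122 → 29 bp
  123–130 → 8 bp
Sorted largest to smallest: 93, 29, 8 bp.

93, 29, 8 bp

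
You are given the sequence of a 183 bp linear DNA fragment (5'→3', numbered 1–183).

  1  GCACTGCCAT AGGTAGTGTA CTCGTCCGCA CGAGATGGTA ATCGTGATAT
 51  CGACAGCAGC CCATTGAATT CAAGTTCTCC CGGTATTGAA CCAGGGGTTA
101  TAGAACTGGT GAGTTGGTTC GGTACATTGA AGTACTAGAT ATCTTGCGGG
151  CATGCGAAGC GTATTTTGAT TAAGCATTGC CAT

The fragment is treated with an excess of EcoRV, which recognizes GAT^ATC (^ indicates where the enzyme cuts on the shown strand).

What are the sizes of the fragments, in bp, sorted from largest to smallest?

EcoRV sites (GATATC) start at positions 46, 138.
EcoRV cuts after base 3 of each site, so after positions 48, 140.
Linear molecule, 2 cuts → 3 fragments:
  1–48 → 48 bp
  49–140 → 92 bp
  141–183 → 43 bp
Sorted largest to smallest: 92, 48, 43 bp.

92, 48, 43 bp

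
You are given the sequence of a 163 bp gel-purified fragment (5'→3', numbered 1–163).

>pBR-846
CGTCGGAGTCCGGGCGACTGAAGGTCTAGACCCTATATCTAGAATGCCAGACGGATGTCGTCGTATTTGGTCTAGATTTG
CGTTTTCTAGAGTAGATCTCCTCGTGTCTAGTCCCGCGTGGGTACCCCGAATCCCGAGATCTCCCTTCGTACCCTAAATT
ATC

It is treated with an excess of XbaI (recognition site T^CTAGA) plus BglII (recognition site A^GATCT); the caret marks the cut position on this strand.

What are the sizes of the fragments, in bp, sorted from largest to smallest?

43, 33, 26, 25, 15, 13, 8 bp

XbaI sites (TCTAGA) start at positions 25, 38, 71, 86.
XbaI cuts after the first base of each site, so after positions 25, 38, 71, 86.
BglII sites (AGATCT) start at positions 94, 137.
BglII cuts after the first base of each site, so after positions 94, 137.
Combined cut positions: 25, 38, 71, 86, 94, 137.
Linear molecule, 6 cuts → 7 fragments:
  1–25 → 25 bp
  26–38 → 13 bp
  39–71 → 33 bp
  72–86 → 15 bp
  87–94 → 8 bp
  95–137 → 43 bp
  138–163 → 26 bp
Sorted largest to smallest: 43, 33, 26, 25, 15, 13, 8 bp.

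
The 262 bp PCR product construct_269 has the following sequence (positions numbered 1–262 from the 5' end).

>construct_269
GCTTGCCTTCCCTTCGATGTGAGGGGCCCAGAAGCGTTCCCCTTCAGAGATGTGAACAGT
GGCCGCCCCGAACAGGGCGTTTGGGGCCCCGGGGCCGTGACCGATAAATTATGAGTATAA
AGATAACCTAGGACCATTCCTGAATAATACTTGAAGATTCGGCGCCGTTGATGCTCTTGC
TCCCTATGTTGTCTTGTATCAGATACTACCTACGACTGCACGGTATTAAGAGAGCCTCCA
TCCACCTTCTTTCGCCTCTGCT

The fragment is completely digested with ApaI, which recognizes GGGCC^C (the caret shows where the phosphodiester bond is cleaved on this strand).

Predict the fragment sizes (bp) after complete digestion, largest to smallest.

ApaI sites (GGGCCC) start at positions 24, 84.
ApaI cuts after base 5 of each site (before the last base), so after positions 28, 88.
Linear molecule, 2 cuts → 3 fragments:
  1–28 → 28 bp
  29–88 → 60 bp
  89–262 → 174 bp
Sorted largest to smallest: 174, 60, 28 bp.

174, 60, 28 bp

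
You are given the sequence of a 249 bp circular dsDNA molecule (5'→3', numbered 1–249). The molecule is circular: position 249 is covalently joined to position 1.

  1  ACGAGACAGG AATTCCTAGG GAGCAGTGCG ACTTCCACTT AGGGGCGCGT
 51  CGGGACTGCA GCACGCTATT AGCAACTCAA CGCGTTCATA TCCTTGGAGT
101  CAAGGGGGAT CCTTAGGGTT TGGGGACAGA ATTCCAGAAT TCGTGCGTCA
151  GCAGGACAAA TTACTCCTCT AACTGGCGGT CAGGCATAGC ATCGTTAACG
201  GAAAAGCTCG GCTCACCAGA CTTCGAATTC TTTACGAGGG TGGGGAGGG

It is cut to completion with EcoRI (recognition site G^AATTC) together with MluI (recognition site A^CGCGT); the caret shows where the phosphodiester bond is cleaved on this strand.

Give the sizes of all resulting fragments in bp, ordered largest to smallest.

88, 70, 49, 34, 8 bp

EcoRI sites (GAATTC) start at positions 10, 129, 137, 225.
EcoRI cuts after the first base of each site, so after positions 10, 129, 137, 225.
The MluI site (ACGCGT) starts at position 80.
MluI cuts after the first base of each site, so after position 80.
Combined cut positions: 10, 80, 129, 137, 225.
Circular molecule, 5 cuts → 5 fragments:
  11–80 → 70 bp
  81–129 → 49 bp
  130–137 → 8 bp
  138–225 → 88 bp
  226–249 then 1–10 → 24 + 10 = 34 bp
Sorted largest to smallest: 88, 70, 49, 34, 8 bp.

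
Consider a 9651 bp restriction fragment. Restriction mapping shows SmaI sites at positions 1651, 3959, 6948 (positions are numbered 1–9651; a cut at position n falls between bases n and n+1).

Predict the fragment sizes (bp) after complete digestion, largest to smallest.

Linear molecule, 3 cuts → 4 fragments:
  1651 − 0 = 1651 bp
  3959 − 1651 = 2308 bp
  6948 − 3959 = 2989 bp
  9651 − 6948 = 2703 bp
Sorted largest to smallest: 2989, 2703, 2308, 1651 bp.

2989, 2703, 2308, 1651 bp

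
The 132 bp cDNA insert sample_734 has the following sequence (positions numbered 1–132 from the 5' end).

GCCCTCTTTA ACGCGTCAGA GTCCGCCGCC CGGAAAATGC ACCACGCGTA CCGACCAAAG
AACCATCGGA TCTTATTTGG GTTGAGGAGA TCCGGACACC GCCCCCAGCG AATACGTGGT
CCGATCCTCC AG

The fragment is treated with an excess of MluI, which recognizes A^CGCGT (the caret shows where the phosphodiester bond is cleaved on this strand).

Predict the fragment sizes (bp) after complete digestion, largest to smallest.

MluI sites (ACGCGT) start at positions 11, 44.
MluI cuts after the first base of each site, so after positions 11, 44.
Linear molecule, 2 cuts → 3 fragments:
  1–11 → 11 bp
  12–44 → 33 bp
  45–132 → 88 bp
Sorted largest to smallest: 88, 33, 11 bp.

88, 33, 11 bp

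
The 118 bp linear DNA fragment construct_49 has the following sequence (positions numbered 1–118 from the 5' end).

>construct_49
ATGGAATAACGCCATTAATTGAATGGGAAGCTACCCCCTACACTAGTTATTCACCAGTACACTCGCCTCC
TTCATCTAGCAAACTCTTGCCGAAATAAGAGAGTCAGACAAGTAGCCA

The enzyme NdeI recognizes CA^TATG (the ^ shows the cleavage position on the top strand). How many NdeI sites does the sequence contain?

0

No occurrence of CATATG is present in the sequence.
NdeI does not cut: 0 sites.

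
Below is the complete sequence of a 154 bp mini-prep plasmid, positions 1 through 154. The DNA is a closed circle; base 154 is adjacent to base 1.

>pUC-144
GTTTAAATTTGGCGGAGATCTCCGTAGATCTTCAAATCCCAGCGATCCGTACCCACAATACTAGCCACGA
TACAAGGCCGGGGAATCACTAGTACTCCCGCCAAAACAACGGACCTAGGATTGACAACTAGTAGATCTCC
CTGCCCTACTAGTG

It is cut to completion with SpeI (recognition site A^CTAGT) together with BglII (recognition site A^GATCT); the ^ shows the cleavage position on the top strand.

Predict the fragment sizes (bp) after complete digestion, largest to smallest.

SpeI sites (ACTAGT) start at positions 88, 127, 148.
SpeI cuts after the first base of each site, so after positions 88, 127, 148.
BglII sites (AGATCT) start at positions 16, 26, 133.
BglII cuts after the first base of each site, so after positions 16, 26, 133.
Combined cut positions: 16, 26, 88, 127, 133, 148.
Circular molecule, 6 cuts → 6 fragments:
  17–26 → 10 bp
  27–88 → 62 bp
  89–127 → 39 bp
  128–133 → 6 bp
  134–148 → 15 bp
  149–154 then 1–16 → 6 + 16 = 22 bp
Sorted largest to smallest: 62, 39, 22, 15, 10, 6 bp.

62, 39, 22, 15, 10, 6 bp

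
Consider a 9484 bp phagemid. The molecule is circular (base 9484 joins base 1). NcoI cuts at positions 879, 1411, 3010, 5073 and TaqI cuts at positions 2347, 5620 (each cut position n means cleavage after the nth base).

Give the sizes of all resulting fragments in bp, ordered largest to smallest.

4743, 2063, 936, 663, 547, 532 bp

Combined cut positions (sorted): 879, 1411, 2347, 3010, 5073, 5620.
Circular molecule, 6 cuts → 6 fragments:
  1411 − 879 = 532 bp
  2347 − 1411 = 936 bp
  3010 − 2347 = 663 bp
  5073 − 3010 = 2063 bp
  5620 − 5073 = 547 bp
  wrap: 9484 − 5620 + 879 = 4743 bp
Sorted largest to smallest: 4743, 2063, 936, 663, 547, 532 bp.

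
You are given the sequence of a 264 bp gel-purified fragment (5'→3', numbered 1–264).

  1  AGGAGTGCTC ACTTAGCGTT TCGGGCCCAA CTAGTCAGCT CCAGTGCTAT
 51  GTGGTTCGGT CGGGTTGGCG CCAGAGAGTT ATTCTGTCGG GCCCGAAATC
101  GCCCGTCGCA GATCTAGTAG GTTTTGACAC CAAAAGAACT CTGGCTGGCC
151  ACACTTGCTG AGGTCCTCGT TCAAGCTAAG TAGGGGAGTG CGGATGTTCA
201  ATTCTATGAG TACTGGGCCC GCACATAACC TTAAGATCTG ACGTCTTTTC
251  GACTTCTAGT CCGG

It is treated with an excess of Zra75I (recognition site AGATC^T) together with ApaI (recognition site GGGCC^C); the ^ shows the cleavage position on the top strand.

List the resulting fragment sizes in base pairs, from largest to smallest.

105, 66, 27, 26, 21, 19 bp

Zra75I sites (AGATCT) start at positions 110, 234.
Zra75I cuts after base 5 of each site (before the last base), so after positions 114, 238.
ApaI sites (GGGCCC) start at positions 23, 89, 215.
ApaI cuts after base 5 of each site (before the last base), so after positions 27, 93, 219.
Combined cut positions: 27, 93, 114, 219, 238.
Linear molecule, 5 cuts → 6 fragments:
  1–27 → 27 bp
  28–93 → 66 bp
  94–114 → 21 bp
  115–219 → 105 bp
  220–238 → 19 bp
  239–264 → 26 bp
Sorted largest to smallest: 105, 66, 27, 26, 21, 19 bp.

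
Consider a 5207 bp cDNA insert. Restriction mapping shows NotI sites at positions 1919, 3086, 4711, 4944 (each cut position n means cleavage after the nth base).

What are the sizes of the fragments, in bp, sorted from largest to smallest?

1919, 1625, 1167, 263, 233 bp

Linear molecule, 4 cuts → 5 fragments:
  1919 − 0 = 1919 bp
  3086 − 1919 = 1167 bp
  4711 − 3086 = 1625 bp
  4944 − 4711 = 233 bp
  5207 − 4944 = 263 bp
Sorted largest to smallest: 1919, 1625, 1167, 263, 233 bp.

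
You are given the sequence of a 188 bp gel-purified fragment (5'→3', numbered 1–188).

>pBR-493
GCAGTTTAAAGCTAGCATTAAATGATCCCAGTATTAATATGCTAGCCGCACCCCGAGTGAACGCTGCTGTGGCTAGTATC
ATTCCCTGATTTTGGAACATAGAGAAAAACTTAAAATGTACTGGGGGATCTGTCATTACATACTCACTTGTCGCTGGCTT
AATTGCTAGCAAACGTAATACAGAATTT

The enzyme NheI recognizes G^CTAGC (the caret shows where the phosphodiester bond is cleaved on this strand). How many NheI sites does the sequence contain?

3

GCTAGC occurs starting at positions 11, 41, 165.
NheI cuts at 3 sites.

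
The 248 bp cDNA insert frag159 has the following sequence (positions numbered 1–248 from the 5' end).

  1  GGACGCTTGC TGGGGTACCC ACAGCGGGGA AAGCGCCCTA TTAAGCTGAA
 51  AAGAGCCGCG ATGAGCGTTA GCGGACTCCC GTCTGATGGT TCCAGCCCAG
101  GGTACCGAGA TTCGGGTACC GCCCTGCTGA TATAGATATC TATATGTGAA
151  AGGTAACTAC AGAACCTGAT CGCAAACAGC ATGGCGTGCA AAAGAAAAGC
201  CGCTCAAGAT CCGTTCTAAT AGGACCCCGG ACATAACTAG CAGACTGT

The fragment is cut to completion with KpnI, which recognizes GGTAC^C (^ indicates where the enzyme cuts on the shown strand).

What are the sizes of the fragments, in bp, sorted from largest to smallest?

KpnI sites (GGTACC) start at positions 14, 101, 115.
KpnI cuts after base 5 of each site (before the last base), so after positions 18, 105, 119.
Linear molecule, 3 cuts → 4 fragments:
  1–18 → 18 bp
  19–105 → 87 bp
  106–119 → 14 bp
  120–248 → 129 bp
Sorted largest to smallest: 129, 87, 18, 14 bp.

129, 87, 18, 14 bp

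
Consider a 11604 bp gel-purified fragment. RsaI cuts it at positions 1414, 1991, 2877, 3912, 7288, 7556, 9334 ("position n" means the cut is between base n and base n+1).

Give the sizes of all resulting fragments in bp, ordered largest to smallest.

3376, 2270, 1778, 1414, 1035, 886, 577, 268 bp

Linear molecule, 7 cuts → 8 fragments:
  1414 − 0 = 1414 bp
  1991 − 1414 = 577 bp
  2877 − 1991 = 886 bp
  3912 − 2877 = 1035 bp
  7288 − 3912 = 3376 bp
  7556 − 7288 = 268 bp
  9334 − 7556 = 1778 bp
  11604 − 9334 = 2270 bp
Sorted largest to smallest: 3376, 2270, 1778, 1414, 1035, 886, 577, 268 bp.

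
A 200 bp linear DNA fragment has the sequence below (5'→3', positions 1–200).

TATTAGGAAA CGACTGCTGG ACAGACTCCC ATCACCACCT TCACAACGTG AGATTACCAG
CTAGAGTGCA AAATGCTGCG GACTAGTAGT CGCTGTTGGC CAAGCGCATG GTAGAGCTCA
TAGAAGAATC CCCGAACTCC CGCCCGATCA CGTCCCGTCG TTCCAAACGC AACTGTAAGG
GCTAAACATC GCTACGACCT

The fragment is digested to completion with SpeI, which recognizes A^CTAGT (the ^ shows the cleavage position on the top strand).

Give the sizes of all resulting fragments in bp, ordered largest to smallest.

The SpeI site (ACTAGT) starts at position 82.
SpeI cuts after the first base of each site, so after position 82.
Linear molecule, 1 cut → 2 fragments:
  1–82 → 82 bp
  83–200 → 118 bp
Sorted largest to smallest: 118, 82 bp.

118, 82 bp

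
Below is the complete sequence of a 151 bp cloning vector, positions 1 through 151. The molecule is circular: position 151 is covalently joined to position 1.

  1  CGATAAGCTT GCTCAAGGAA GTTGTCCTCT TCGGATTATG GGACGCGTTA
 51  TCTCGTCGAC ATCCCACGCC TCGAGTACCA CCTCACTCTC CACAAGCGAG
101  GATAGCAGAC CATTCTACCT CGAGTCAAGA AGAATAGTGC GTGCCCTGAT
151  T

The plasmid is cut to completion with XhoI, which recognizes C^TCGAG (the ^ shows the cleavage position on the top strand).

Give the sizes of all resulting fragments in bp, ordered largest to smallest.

XhoI sites (CTCGAG) start at positions 70, 119.
XhoI cuts after the first base of each site, so after positions 70, 119.
Circular molecule, 2 cuts → 2 fragments:
  71–119 → 49 bp
  120–151 then 1–70 → 32 + 70 = 102 bp
Sorted largest to smallest: 102, 49 bp.

102, 49 bp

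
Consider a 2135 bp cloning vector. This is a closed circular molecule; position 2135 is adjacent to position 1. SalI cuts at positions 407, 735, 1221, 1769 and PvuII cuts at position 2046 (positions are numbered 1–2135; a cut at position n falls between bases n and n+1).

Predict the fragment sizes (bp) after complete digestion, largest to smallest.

548, 496, 486, 328, 277 bp

Combined cut positions (sorted): 407, 735, 1221, 1769, 2046.
Circular molecule, 5 cuts → 5 fragments:
  735 − 407 = 328 bp
  1221 − 735 = 486 bp
  1769 − 1221 = 548 bp
  2046 − 1769 = 277 bp
  wrap: 2135 − 2046 + 407 = 496 bp
Sorted largest to smallest: 548, 496, 486, 328, 277 bp.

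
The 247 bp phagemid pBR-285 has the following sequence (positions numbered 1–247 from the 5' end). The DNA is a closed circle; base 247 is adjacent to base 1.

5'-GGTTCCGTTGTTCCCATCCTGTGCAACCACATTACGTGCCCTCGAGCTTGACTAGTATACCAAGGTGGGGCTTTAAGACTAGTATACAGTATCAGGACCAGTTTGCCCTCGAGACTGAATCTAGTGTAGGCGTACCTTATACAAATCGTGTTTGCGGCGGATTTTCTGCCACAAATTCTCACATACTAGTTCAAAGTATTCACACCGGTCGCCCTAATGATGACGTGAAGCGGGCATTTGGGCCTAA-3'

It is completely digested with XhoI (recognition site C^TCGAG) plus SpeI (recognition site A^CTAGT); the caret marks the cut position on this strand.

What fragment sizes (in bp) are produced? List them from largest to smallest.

XhoI sites (CTCGAG) start at positions 41, 108.
XhoI cuts after the first base of each site, so after positions 41, 108.
SpeI sites (ACTAGT) start at positions 51, 78, 185.
SpeI cuts after the first base of each site, so after positions 51, 78, 185.
Combined cut positions: 41, 51, 78, 108, 185.
Circular molecule, 5 cuts → 5 fragments:
  42–51 → 10 bp
  52–78 → 27 bp
  79–108 → 30 bp
  109–185 → 77 bp
  186–247 then 1–41 → 62 + 41 = 103 bp
Sorted largest to smallest: 103, 77, 30, 27, 10 bp.

103, 77, 30, 27, 10 bp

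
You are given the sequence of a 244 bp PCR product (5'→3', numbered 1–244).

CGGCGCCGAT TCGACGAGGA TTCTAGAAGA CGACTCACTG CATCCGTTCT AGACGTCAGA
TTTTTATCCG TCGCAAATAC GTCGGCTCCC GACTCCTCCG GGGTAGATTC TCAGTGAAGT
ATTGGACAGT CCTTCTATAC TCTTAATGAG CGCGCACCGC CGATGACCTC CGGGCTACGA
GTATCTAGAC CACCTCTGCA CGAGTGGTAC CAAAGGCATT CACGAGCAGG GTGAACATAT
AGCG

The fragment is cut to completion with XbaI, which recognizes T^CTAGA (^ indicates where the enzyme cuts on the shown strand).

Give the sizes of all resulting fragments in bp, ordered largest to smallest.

136, 60, 26, 22 bp

XbaI sites (TCTAGA) start at positions 22, 48, 184.
XbaI cuts after the first base of each site, so after positions 22, 48, 184.
Linear molecule, 3 cuts → 4 fragments:
  1–22 → 22 bp
  23–48 → 26 bp
  49–184 → 136 bp
  185–244 → 60 bp
Sorted largest to smallest: 136, 60, 26, 22 bp.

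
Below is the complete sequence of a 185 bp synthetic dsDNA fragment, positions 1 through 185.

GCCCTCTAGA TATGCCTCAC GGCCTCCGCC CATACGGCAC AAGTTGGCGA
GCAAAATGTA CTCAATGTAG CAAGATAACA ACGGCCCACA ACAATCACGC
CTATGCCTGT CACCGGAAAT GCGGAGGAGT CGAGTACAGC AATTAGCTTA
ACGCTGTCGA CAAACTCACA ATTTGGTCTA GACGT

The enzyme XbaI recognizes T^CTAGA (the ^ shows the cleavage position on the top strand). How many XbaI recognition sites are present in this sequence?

TCTAGA occurs starting at positions 5, 177.
XbaI cuts at 2 sites.

2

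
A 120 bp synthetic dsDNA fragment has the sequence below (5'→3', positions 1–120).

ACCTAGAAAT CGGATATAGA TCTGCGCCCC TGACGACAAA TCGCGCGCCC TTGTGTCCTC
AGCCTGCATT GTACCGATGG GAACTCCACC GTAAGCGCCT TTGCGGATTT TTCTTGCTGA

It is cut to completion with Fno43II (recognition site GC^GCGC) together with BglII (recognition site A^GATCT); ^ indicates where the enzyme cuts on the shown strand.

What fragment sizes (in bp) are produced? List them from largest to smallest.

76, 26, 18 bp

The Fno43II site (GCGCGC) starts at position 43.
Fno43II cuts after base 2 of each site, so after position 44.
The BglII site (AGATCT) starts at position 18.
BglII cuts after the first base of each site, so after position 18.
Combined cut positions: 18, 44.
Linear molecule, 2 cuts → 3 fragments:
  1–18 → 18 bp
  19–44 → 26 bp
  45–120 → 76 bp
Sorted largest to smallest: 76, 26, 18 bp.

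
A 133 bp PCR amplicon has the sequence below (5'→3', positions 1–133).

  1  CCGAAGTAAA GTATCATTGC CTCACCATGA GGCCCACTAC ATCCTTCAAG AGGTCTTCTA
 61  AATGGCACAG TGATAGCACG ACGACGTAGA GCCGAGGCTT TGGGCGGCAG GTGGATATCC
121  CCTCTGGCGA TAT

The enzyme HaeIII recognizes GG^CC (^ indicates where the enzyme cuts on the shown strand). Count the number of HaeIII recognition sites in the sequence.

GGCC occurs starting at position 31.
HaeIII cuts at 1 site.

1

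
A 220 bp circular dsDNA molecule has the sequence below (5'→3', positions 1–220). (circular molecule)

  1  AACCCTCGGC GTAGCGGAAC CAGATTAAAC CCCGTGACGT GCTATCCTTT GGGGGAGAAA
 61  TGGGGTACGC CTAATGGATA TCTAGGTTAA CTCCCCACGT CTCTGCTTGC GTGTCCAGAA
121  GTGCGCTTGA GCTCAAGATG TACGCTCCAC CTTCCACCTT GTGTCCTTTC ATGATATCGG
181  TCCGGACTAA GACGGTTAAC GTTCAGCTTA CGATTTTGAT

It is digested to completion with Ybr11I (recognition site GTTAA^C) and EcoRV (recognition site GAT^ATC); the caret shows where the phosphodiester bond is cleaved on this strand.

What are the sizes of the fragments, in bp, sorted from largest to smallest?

Ybr11I sites (GTTAAC) start at positions 86, 195.
Ybr11I cuts after base 5 of each site (before the last base), so after positions 90, 199.
EcoRV sites (GATATC) start at positions 77, 173.
EcoRV cuts after base 3 of each site, so after positions 79, 175.
Combined cut positions: 79, 90, 175, 199.
Circular molecule, 4 cuts → 4 fragments:
  80–90 → 11 bp
  91–175 → 85 bp
  176–199 → 24 bp
  200–220 then 1–79 → 21 + 79 = 100 bp
Sorted largest to smallest: 100, 85, 24, 11 bp.

100, 85, 24, 11 bp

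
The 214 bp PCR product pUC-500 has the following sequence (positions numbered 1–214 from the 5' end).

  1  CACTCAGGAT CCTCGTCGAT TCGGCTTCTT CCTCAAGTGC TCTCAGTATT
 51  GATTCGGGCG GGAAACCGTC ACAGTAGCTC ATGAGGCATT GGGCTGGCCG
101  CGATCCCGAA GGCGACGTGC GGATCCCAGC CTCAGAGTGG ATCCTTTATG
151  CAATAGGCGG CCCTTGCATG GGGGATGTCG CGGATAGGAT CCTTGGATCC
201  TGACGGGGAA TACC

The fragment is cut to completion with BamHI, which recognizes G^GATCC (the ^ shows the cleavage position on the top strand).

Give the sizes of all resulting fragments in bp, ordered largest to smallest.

114, 48, 19, 18, 8, 7 bp

BamHI sites (GGATCC) start at positions 7, 121, 139, 187, 195.
BamHI cuts after the first base of each site, so after positions 7, 121, 139, 187, 195.
Linear molecule, 5 cuts → 6 fragments:
  1–7 → 7 bp
  8–121 → 114 bp
  122–139 → 18 bp
  140–187 → 48 bp
  188–195 → 8 bp
  196–214 → 19 bp
Sorted largest to smallest: 114, 48, 19, 18, 8, 7 bp.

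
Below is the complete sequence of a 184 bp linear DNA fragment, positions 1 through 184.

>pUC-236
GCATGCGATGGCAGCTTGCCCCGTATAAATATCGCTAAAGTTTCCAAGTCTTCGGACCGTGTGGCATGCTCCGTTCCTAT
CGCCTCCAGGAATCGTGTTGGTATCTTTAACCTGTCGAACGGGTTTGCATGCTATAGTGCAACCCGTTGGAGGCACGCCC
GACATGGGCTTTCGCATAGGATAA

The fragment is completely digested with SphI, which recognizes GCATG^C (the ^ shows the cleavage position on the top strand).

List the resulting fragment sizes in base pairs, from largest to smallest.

63, 63, 53, 5 bp

SphI sites (GCATGC) start at positions 1, 64, 127.
SphI cuts after base 5 of each site (before the last base), so after positions 5, 68, 131.
Linear molecule, 3 cuts → 4 fragments:
  1–5 → 5 bp
  6–68 → 63 bp
  69–131 → 63 bp
  132–184 → 53 bp
Sorted largest to smallest: 63, 63, 53, 5 bp.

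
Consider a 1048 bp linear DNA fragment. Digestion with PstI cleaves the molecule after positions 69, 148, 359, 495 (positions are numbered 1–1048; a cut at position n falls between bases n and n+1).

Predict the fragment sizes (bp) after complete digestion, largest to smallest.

553, 211, 136, 79, 69 bp

Linear molecule, 4 cuts → 5 fragments:
  69 − 0 = 69 bp
  148 − 69 = 79 bp
  359 − 148 = 211 bp
  495 − 359 = 136 bp
  1048 − 495 = 553 bp
Sorted largest to smallest: 553, 211, 136, 79, 69 bp.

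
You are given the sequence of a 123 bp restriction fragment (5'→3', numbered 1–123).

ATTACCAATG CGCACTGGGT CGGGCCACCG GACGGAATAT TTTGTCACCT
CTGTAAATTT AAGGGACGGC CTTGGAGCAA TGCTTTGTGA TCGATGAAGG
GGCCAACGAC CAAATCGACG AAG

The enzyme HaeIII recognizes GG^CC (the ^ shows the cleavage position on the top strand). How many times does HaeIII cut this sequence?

GGCC occurs starting at positions 23, 68, 101.
HaeIII cuts at 3 sites.

3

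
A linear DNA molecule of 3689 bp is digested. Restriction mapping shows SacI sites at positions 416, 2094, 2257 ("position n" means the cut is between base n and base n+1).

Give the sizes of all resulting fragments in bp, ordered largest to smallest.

1678, 1432, 416, 163 bp

Linear molecule, 3 cuts → 4 fragments:
  416 − 0 = 416 bp
  2094 − 416 = 1678 bp
  2257 − 2094 = 163 bp
  3689 − 2257 = 1432 bp
Sorted largest to smallest: 1678, 1432, 416, 163 bp.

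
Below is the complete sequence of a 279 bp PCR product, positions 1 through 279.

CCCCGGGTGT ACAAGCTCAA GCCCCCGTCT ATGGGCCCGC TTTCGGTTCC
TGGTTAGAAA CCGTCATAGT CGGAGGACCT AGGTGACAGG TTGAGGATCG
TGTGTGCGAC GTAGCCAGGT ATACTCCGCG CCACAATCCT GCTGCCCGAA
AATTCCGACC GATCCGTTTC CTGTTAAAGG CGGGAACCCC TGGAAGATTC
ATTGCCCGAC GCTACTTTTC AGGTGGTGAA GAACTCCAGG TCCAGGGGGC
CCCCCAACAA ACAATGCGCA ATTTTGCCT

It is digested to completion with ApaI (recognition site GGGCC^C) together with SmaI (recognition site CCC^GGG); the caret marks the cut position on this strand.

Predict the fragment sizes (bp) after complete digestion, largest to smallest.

214, 33, 28, 4 bp

ApaI sites (GGGCCC) start at positions 33, 247.
ApaI cuts after base 5 of each site (before the last base), so after positions 37, 251.
The SmaI site (CCCGGG) starts at position 2.
SmaI cuts after base 3 of each site, so after position 4.
Combined cut positions: 4, 37, 251.
Linear molecule, 3 cuts → 4 fragments:
  1–4 → 4 bp
  5–37 → 33 bp
  38–251 → 214 bp
  252–279 → 28 bp
Sorted largest to smallest: 214, 33, 28, 4 bp.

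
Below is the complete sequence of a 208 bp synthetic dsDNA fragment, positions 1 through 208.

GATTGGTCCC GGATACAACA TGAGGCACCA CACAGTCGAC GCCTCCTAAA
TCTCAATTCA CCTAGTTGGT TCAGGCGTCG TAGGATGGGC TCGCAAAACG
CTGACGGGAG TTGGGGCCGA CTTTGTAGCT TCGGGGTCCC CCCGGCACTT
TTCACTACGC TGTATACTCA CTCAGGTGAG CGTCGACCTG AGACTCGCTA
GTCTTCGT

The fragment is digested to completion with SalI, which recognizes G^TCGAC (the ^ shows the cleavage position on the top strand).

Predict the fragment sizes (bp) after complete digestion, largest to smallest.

147, 35, 26 bp

SalI sites (GTCGAC) start at positions 35, 182.
SalI cuts after the first base of each site, so after positions 35, 182.
Linear molecule, 2 cuts → 3 fragments:
  1–35 → 35 bp
  36–182 → 147 bp
  183–208 → 26 bp
Sorted largest to smallest: 147, 35, 26 bp.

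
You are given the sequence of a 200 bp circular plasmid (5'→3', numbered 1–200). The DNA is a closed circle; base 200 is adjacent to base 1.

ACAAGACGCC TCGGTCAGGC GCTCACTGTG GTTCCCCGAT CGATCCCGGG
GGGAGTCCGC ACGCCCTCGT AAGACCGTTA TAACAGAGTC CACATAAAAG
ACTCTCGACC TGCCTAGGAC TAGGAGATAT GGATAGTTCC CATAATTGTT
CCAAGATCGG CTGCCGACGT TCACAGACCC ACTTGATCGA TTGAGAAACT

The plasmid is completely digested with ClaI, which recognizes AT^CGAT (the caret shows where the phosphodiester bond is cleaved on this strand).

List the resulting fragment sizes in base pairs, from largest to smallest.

ClaI sites (ATCGAT) start at positions 39, 186.
ClaI cuts after base 2 of each site, so after positions 40, 187.
Circular molecule, 2 cuts → 2 fragments:
  41–187 → 147 bp
  188–200 then 1–40 → 13 + 40 = 53 bp
Sorted largest to smallest: 147, 53 bp.

147, 53 bp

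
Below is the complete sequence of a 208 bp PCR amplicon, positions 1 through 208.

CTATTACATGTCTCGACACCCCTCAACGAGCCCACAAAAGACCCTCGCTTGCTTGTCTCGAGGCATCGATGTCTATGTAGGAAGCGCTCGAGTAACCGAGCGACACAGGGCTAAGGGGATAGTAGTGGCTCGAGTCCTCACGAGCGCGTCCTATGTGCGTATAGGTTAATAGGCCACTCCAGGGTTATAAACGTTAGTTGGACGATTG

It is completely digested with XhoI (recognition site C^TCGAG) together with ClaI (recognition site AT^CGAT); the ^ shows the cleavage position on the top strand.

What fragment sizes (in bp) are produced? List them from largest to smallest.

79, 57, 42, 21, 9 bp

XhoI sites (CTCGAG) start at positions 57, 87, 129.
XhoI cuts after the first base of each site, so after positions 57, 87, 129.
The ClaI site (ATCGAT) starts at position 65.
ClaI cuts after base 2 of each site, so after position 66.
Combined cut positions: 57, 66, 87, 129.
Linear molecule, 4 cuts → 5 fragments:
  1–57 → 57 bp
  58–66 → 9 bp
  67–87 → 21 bp
  88–129 → 42 bp
  130–208 → 79 bp
Sorted largest to smallest: 79, 57, 42, 21, 9 bp.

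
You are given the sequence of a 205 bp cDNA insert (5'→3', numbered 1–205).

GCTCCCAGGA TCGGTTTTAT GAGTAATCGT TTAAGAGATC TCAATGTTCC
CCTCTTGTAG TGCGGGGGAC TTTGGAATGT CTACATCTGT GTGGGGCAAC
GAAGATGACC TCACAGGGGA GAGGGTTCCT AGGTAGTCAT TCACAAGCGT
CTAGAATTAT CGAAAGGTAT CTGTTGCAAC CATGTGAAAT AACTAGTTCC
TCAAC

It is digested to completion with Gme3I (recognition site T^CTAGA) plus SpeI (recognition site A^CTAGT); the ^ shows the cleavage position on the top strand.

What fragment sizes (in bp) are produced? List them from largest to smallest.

150, 42, 13 bp

The Gme3I site (TCTAGA) starts at position 150.
Gme3I cuts after the first base of each site, so after position 150.
The SpeI site (ACTAGT) starts at position 192.
SpeI cuts after the first base of each site, so after position 192.
Combined cut positions: 150, 192.
Linear molecule, 2 cuts → 3 fragments:
  1–150 → 150 bp
  151–192 → 42 bp
  193–205 → 13 bp
Sorted largest to smallest: 150, 42, 13 bp.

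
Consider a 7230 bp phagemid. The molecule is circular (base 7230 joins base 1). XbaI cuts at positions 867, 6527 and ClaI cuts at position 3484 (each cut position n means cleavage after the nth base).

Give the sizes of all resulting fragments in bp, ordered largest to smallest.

Combined cut positions (sorted): 867, 3484, 6527.
Circular molecule, 3 cuts → 3 fragments:
  3484 − 867 = 2617 bp
  6527 − 3484 = 3043 bp
  wrap: 7230 − 6527 + 867 = 1570 bp
Sorted largest to smallest: 3043, 2617, 1570 bp.

3043, 2617, 1570 bp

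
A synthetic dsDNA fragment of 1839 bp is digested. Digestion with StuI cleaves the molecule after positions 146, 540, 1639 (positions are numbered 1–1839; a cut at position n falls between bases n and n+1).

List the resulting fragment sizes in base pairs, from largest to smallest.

1099, 394, 200, 146 bp

Linear molecule, 3 cuts → 4 fragments:
  146 − 0 = 146 bp
  540 − 146 = 394 bp
  1639 − 540 = 1099 bp
  1839 − 1639 = 200 bp
Sorted largest to smallest: 1099, 394, 200, 146 bp.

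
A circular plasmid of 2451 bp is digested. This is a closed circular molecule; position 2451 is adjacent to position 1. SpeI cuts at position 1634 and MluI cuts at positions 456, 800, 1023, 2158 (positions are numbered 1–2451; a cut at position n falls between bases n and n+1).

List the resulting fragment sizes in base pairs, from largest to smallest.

749, 611, 524, 344, 223 bp

Combined cut positions (sorted): 456, 800, 1023, 1634, 2158.
Circular molecule, 5 cuts → 5 fragments:
  800 − 456 = 344 bp
  1023 − 800 = 223 bp
  1634 − 1023 = 611 bp
  2158 − 1634 = 524 bp
  wrap: 2451 − 2158 + 456 = 749 bp
Sorted largest to smallest: 749, 611, 524, 344, 223 bp.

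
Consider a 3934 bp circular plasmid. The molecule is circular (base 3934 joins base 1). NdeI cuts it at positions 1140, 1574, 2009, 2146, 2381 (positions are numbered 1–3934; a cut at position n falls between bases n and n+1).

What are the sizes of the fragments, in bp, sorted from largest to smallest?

2693, 435, 434, 235, 137 bp

Circular molecule, 5 cuts → 5 fragments:
  1574 − 1140 = 434 bp
  2009 − 1574 = 435 bp
  2146 − 2009 = 137 bp
  2381 − 2146 = 235 bp
  wrap: 3934 − 2381 + 1140 = 2693 bp
Sorted largest to smallest: 2693, 435, 434, 235, 137 bp.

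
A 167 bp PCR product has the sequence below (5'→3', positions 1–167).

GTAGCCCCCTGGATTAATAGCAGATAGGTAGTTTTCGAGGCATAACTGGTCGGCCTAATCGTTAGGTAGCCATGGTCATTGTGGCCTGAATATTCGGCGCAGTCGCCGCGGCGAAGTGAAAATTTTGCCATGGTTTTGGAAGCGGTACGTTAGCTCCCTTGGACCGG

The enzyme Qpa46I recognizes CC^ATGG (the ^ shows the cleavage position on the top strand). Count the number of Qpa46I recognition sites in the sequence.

2

CCATGG occurs starting at positions 70, 128.
Qpa46I cuts at 2 sites.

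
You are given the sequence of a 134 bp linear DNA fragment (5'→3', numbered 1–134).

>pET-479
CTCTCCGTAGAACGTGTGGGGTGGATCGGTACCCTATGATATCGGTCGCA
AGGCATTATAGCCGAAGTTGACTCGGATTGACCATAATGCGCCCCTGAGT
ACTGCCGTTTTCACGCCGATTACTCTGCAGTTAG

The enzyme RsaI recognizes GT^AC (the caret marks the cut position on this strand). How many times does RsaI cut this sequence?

2

GTAC occurs starting at positions 29, 99.
RsaI cuts at 2 sites.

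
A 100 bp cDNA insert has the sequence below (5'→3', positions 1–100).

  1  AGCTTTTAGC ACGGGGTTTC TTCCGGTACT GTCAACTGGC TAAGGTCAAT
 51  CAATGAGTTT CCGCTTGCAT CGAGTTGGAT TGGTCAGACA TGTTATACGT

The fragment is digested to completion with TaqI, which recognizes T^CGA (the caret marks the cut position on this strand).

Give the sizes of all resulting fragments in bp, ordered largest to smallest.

70, 30 bp

The TaqI site (TCGA) starts at position 70.
TaqI cuts after the first base of each site, so after position 70.
Linear molecule, 1 cut → 2 fragments:
  1–70 → 70 bp
  71–100 → 30 bp
Sorted largest to smallest: 70, 30 bp.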